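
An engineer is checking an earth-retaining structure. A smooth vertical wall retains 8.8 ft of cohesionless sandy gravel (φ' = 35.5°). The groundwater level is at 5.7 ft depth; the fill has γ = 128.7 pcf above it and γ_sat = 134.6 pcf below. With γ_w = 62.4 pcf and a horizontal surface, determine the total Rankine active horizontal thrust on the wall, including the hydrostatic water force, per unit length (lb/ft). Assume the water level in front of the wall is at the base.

K_a = tan²(45° − φ/2) = 0.2653.
γ' = 134.6 − 62.4 = 72.20 pcf. Depth below WT = 3.1 ft.
σ'_h at WT = K_a γ d_w = 194.6 psf; at base = 194.6 + K_a γ' × 3.1 = 254.0 psf.
P₁ (0–5.7 ft) = ½×194.6×5.7 = 554.6. P₂ (5.7–8.8 ft) = ½(194.6+254.0)×3.1 = 695.3.
P_w = ½ γ_w h₂² = 0.5×62.4×3.1² = 299.8. Total = 554.6+695.3+299.8 = 1550 lb/ft.

1550 lb/ft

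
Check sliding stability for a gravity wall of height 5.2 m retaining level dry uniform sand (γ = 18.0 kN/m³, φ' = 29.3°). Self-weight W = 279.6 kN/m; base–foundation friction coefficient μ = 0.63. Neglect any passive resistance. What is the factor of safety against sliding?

K_a = tan²(45° − 29.3°/2) = 0.3428.
P_a = ½K_aγH² = 0.5×0.3428×18.0×5.2² = 83.43 kN/m, acting at H/3 = 1.733 m above the base.
FS_sliding = μW / P_a = 0.63×279.6 / 83.43 = 2.111.

2.11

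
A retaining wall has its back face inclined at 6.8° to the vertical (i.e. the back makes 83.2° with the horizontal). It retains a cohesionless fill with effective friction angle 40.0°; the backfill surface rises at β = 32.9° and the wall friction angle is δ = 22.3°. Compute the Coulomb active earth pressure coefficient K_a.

0.431

K_a = sin²(α+φ) / [sin²α · sin(α−δ) · (1 + √{sin(φ+δ)sin(φ−β) / (sin(α−δ)sin(α+β))})²].
With α = 83.2°, φ = 40.0°, δ = 22.3°, β = 32.9°: K_a = 0.4308.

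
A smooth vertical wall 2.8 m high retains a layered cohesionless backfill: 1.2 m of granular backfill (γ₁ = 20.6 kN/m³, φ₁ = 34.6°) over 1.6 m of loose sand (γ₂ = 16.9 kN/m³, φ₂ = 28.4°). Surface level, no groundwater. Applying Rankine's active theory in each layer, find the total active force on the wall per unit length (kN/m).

K_a1 = tan²(45°−34.6°/2) = 0.2756; K_a2 = tan²(45°−28.4°/2) = 0.3554.
Layer 1: σ at base = K_a1 γ₁ h₁ = 6.814 kPa; P₁ = ½×6.814×1.2 = 4.088.
Layer 2: σ_v at top = γ₁h₁ = 24.72; σ_h top = K_a2×24.72 = 8.784; σ_h base = K_a2×(24.72+16.9×1.6) = 18.39.
P₂ = ½(8.784+18.39)×1.6 = 21.74. Total P_a = 4.088+21.74 = 25.83 kN/m.

25.8 kN/m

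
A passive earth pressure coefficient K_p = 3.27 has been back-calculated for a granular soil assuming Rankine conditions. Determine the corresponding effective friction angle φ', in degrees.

K_p = (1+sin φ)/(1−sin φ) ⇒ sin φ = (K_p − 1)/(K_p + 1) = 0.5316.
φ = arcsin(0.5316) = 32.11°.

32.1°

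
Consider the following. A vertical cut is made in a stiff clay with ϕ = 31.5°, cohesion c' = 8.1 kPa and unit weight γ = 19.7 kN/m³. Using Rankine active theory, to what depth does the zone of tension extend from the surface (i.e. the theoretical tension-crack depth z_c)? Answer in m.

1.47 m

K_a = tan²(45° − 31.5°/2) = 0.3136; √K_a = 0.5600.
The active pressure is zero where K_a γ z = 2c√K_a, so z_c = 2c/(γ√K_a) = 2×8.1/(19.7×0.5600) = 1.468 m.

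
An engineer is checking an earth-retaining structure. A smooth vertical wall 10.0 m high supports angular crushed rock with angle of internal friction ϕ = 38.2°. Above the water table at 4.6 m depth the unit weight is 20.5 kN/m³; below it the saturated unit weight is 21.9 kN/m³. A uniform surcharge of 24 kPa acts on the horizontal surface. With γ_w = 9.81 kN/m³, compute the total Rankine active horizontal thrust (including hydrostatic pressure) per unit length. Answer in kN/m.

412 kN/m

K_a = tan²(45° − φ/2) = 0.2358.
γ' = 21.9 − 9.81 = 12.09 kN/m³. h₂ = H − d_w = 5.4 m.
σ'_h: at surface K_a·q = 5.659; at WT K_a(q+γd_w) = 27.89; at base K_a(q+γd_w+γ'h₂) = 43.29 kPa.
P₁ = ½(5.659+27.89)×4.6 = 77.17; P₂ = ½(27.89+43.29)×5.4 = 192.2; P_w = ½γ_w h₂² = 143.0.
Total = 77.17+192.2+143.0 = 412.4 kN/m.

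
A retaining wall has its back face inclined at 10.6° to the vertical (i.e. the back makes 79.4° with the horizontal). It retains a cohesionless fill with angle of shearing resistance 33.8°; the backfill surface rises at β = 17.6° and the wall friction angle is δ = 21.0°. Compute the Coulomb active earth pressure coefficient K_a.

0.445

K_a = sin²(α+φ) / [sin²α · sin(α−δ) · (1 + √{sin(φ+δ)sin(φ−β) / (sin(α−δ)sin(α+β))})²].
With α = 79.4°, φ = 33.8°, δ = 21.0°, β = 17.6°: K_a = 0.4448.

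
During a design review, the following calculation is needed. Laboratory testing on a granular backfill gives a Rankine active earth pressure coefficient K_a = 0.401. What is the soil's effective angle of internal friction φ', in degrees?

K_a = tan²(45° − φ/2) ⇒ 45° − φ/2 = arctan(√0.401) = 32.34°.
φ = 2(45° − 32.34°) = 25.31°.

25.3°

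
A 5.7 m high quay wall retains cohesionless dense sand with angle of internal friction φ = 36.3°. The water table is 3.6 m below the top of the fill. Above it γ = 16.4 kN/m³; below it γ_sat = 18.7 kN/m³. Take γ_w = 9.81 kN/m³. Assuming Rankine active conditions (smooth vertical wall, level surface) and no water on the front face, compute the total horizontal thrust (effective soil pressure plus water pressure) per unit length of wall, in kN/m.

85.7 kN/m

K_a = tan²(45° − φ/2) = 0.2563.
γ' = 18.7 − 9.81 = 8.890 kN/m³. Depth below WT = 2.1 m.
σ'_h at WT = K_a γ d_w = 15.13 kPa; at base = 15.13 + K_a γ' × 2.1 = 19.91 kPa.
P₁ (0–3.6 m) = ½×15.13×3.6 = 27.23. P₂ (3.6–5.7 m) = ½(15.13+19.91)×2.1 = 36.80.
P_w = ½ γ_w h₂² = 0.5×9.81×2.1² = 21.63. Total = 27.23+36.80+21.63 = 85.66 kN/m.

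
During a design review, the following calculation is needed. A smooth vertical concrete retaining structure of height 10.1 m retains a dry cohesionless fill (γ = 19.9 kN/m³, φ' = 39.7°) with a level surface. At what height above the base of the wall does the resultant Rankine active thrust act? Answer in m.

3.37 m

K_a = 0.2204.
The pressure distribution is triangular, so the resultant acts at H/3 above the base = 10.1/3 = 3.367 m.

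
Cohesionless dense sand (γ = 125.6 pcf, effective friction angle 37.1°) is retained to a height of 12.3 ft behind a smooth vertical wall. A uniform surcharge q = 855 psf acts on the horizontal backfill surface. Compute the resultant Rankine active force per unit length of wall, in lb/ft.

4950 lb/ft

K_a = tan²(45° − φ/2) = 0.2475.
Soil triangle: ½ K_a γ H² = 0.5×0.2475×125.6×12.3² = 2351 lb/ft.
Surcharge rectangle: K_a q H = 0.2475×855×12.3 = 2603 lb/ft.
Total = 2351 + 2603 = 4954 lb/ft.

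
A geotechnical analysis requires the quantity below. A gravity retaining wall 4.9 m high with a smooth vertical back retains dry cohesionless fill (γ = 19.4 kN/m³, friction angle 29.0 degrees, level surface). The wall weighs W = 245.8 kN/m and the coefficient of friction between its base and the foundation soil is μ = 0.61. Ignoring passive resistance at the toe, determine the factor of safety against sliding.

1.86

K_a = tan²(45° − 29.0°/2) = 0.3470.
P_a = ½K_aγH² = 0.5×0.3470×19.4×4.9² = 80.81 kN/m, acting at H/3 = 1.633 m above the base.
FS_sliding = μW / P_a = 0.61×245.8 / 80.81 = 1.855.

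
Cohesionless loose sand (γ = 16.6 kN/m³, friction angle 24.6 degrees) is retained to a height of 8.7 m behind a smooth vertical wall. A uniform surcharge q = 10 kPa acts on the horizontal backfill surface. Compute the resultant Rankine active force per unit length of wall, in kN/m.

295 kN/m

K_a = tan²(45° − φ/2) = 0.4121.
Soil triangle: ½ K_a γ H² = 0.5×0.4121×16.6×8.7² = 258.9 kN/m.
Surcharge rectangle: K_a q H = 0.4121×10×8.7 = 35.86 kN/m.
Total = 258.9 + 35.86 = 294.8 kN/m.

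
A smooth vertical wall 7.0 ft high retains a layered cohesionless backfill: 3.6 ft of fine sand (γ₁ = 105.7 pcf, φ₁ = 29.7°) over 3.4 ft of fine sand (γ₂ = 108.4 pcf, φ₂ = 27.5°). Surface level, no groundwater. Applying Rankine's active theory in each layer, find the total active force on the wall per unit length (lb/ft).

938 lb/ft

K_a1 = tan²(45°−29.7°/2) = 0.3374; K_a2 = tan²(45°−27.5°/2) = 0.3682.
Layer 1: σ at base = K_a1 γ₁ h₁ = 128.4 psf; P₁ = ½×128.4×3.6 = 231.1.
Layer 2: σ_v at top = γ₁h₁ = 380.5; σ_h top = K_a2×380.5 = 140.1; σ_h base = K_a2×(380.5+108.4×3.4) = 275.8.
P₂ = ½(140.1+275.8)×3.4 = 707.1. Total P_a = 231.1+707.1 = 938.2 lb/ft.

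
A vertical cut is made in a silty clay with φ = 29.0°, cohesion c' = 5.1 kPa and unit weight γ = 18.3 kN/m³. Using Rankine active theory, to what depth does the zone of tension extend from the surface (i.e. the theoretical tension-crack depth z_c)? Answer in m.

K_a = tan²(45° − 29.0°/2) = 0.3470; √K_a = 0.5890.
The active pressure is zero where K_a γ z = 2c√K_a, so z_c = 2c/(γ√K_a) = 2×5.1/(18.3×0.5890) = 0.9462 m.

0.946 m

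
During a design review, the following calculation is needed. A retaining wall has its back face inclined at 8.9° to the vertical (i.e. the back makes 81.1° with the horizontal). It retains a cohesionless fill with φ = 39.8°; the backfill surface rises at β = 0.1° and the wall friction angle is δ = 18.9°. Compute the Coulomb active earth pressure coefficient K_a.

K_a = sin²(α+φ) / [sin²α · sin(α−δ) · (1 + √{sin(φ+δ)sin(φ−β) / (sin(α−δ)sin(α+β))})²].
With α = 81.1°, φ = 39.8°, δ = 18.9°, β = 0.1°: K_a = 0.2661.

0.266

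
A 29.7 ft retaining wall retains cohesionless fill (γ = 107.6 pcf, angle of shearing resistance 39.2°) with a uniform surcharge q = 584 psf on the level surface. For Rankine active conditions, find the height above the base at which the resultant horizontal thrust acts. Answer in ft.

K_a = 0.2255.
Triangular part P₁ = ½K_aγH² = 10700 at H/3 = 9.900 ft; rectangular part P₂ = K_a q H = 3911 at H/2 = 14.85 ft.
ȳ = (P₁·9.900 + P₂·14.85)/(P₁+P₂) = 11.22 ft.

11.2 ft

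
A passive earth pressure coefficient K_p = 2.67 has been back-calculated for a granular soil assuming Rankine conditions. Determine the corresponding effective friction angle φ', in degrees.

27.1°

K_p = (1+sin φ)/(1−sin φ) ⇒ sin φ = (K_p − 1)/(K_p + 1) = 0.4550.
φ = arcsin(0.4550) = 27.07°.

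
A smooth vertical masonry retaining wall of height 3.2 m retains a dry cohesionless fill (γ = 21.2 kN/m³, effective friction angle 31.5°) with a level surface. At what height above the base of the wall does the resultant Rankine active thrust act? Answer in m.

K_a = 0.3136.
The pressure distribution is triangular, so the resultant acts at H/3 above the base = 3.2/3 = 1.067 m.

1.07 m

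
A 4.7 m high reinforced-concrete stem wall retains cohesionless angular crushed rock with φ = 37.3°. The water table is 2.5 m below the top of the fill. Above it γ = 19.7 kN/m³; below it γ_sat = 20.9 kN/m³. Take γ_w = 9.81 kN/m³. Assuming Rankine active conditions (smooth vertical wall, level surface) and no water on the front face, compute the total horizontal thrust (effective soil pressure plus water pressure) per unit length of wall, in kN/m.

72.0 kN/m

K_a = tan²(45° − φ/2) = 0.2453.
γ' = 20.9 − 9.81 = 11.09 kN/m³. Depth below WT = 2.2 m.
σ'_h at WT = K_a γ d_w = 12.08 kPa; at base = 12.08 + K_a γ' × 2.2 = 18.07 kPa.
P₁ (0–2.5 m) = ½×12.08×2.5 = 15.10. P₂ (2.5–4.7 m) = ½(12.08+18.07)×2.2 = 33.17.
P_w = ½ γ_w h₂² = 0.5×9.81×2.2² = 23.74. Total = 15.10+33.17+23.74 = 72.01 kN/m.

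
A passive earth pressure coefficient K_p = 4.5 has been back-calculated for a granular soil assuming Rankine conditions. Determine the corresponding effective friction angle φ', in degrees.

39.5°

K_p = (1+sin φ)/(1−sin φ) ⇒ sin φ = (K_p − 1)/(K_p + 1) = 0.6364.
φ = arcsin(0.6364) = 39.52°.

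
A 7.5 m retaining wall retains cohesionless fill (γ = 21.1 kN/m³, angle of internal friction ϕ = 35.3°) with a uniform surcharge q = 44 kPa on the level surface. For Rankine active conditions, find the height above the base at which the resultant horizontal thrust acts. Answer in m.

K_a = 0.2675.
Triangular part P₁ = ½K_aγH² = 158.8 at H/3 = 2.500 m; rectangular part P₂ = K_a q H = 88.29 at H/2 = 3.750 m.
ȳ = (P₁·2.500 + P₂·3.750)/(P₁+P₂) = 2.947 m.

2.95 m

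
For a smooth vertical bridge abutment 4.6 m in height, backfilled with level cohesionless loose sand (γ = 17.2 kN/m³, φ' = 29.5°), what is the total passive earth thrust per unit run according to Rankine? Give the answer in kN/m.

535 kN/m

K_p = tan²(45° + φ/2) = 2.940.
P_p = ½ K_p γ H² = 0.5 × 2.940 × 17.2 × 4.6² = 535.1 kN/m.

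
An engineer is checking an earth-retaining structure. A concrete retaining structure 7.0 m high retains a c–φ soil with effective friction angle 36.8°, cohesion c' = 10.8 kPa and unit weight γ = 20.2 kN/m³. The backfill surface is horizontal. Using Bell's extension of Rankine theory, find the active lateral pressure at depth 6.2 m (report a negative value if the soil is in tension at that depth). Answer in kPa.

K_a = (1 − sin φ)/(1 + sin φ) = 0.2508.
σ_a = K_a γ z − 2c√K_a = 0.2508×20.2×6.2 − 2×10.8×0.5008 = 20.59 kPa.

20.6 kPa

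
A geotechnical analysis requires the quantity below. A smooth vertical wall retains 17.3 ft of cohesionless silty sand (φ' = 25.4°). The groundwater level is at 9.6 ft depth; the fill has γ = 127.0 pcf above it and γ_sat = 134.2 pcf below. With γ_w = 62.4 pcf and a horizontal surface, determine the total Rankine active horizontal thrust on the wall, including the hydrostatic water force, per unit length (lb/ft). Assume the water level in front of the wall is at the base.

K_a = tan²(45° − φ/2) = 0.3996.
γ' = 134.2 − 62.4 = 71.80 pcf. Depth below WT = 7.7 ft.
σ'_h at WT = K_a γ d_w = 487.2 psf; at base = 487.2 + K_a γ' × 7.7 = 708.2 psf.
P₁ (0–9.6 ft) = ½×487.2×9.6 = 2339. P₂ (9.6–17.3 ft) = ½(487.2+708.2)×7.7 = 4602.
P_w = ½ γ_w h₂² = 0.5×62.4×7.7² = 1850. Total = 2339+4602+1850 = 8791 lb/ft.

8790 lb/ft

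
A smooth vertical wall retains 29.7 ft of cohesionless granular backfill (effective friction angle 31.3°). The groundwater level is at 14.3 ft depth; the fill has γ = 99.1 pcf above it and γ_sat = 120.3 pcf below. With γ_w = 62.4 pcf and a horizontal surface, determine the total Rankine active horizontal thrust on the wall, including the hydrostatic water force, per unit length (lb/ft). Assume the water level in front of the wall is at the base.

19700 lb/ft

K_a = tan²(45° − φ/2) = 0.3162.
γ' = 120.3 − 62.4 = 57.90 pcf. Depth below WT = 15.4 ft.
σ'_h at WT = K_a γ d_w = 448.1 psf; at base = 448.1 + K_a γ' × 15.4 = 730.1 psf.
P₁ (0–14.3 ft) = ½×448.1×14.3 = 3204. P₂ (14.3–29.7 ft) = ½(448.1+730.1)×15.4 = 9072.
P_w = ½ γ_w h₂² = 0.5×62.4×15.4² = 7399. Total = 3204+9072+7399 = 19680 lb/ft.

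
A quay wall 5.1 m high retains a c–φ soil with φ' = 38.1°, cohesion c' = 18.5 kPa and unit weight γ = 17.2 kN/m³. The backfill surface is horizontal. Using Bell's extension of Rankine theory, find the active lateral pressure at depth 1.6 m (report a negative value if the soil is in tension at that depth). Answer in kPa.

K_a = (1 − sin φ)/(1 + sin φ) = 0.2368.
σ_a = K_a γ z − 2c√K_a = 0.2368×17.2×1.6 − 2×18.5×0.4867 = -11.49 kPa.

-11.5 kPa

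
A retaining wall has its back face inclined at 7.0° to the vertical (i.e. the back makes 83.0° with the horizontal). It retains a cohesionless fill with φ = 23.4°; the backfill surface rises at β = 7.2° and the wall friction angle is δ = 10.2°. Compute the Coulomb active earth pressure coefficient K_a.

0.497

K_a = sin²(α+φ) / [sin²α · sin(α−δ) · (1 + √{sin(φ+δ)sin(φ−β) / (sin(α−δ)sin(α+β))})²].
With α = 83.0°, φ = 23.4°, δ = 10.2°, β = 7.2°: K_a = 0.4975.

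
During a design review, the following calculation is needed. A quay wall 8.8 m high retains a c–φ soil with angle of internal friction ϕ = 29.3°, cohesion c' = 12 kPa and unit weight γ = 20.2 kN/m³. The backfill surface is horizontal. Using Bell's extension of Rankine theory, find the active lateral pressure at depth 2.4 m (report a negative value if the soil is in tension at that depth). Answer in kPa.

K_a = (1 − sin φ)/(1 + sin φ) = 0.3428.
σ_a = K_a γ z − 2c√K_a = 0.3428×20.2×2.4 − 2×12×0.5855 = 2.568 kPa.

2.57 kPa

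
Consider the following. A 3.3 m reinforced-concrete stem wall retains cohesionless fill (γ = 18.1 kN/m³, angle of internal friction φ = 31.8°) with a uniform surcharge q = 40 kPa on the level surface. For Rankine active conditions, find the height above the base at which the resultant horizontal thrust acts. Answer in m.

1.41 m

K_a = 0.3098.
Triangular part P₁ = ½K_aγH² = 30.53 at H/3 = 1.100 m; rectangular part P₂ = K_a q H = 40.89 at H/2 = 1.650 m.
ȳ = (P₁·1.100 + P₂·1.650)/(P₁+P₂) = 1.415 m.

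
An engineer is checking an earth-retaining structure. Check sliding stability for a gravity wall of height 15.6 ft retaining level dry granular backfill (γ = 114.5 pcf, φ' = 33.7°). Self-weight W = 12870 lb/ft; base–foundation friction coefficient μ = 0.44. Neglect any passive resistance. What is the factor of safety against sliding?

K_a = tan²(45° − 33.7°/2) = 0.2863.
P_a = ½K_aγH² = 0.5×0.2863×114.5×15.6² = 3989 lb/ft, acting at H/3 = 5.200 ft above the base.
FS_sliding = μW / P_a = 0.44×12870 / 3989 = 1.420.

1.42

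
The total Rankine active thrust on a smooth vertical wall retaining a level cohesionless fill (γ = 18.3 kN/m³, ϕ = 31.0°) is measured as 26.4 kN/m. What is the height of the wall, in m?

3.00 m

K_a = 0.3201. P_a = ½ K_a γ H² ⇒ H = √(2P_a/(K_a γ)).
H = √(2×26.4/(0.3201×18.3)) = 3.002 m.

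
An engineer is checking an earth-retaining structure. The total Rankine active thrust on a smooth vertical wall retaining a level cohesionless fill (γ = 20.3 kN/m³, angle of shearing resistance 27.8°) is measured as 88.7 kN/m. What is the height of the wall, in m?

K_a = 0.3639. P_a = ½ K_a γ H² ⇒ H = √(2P_a/(K_a γ)).
H = √(2×88.7/(0.3639×20.3)) = 4.900 m.

4.90 m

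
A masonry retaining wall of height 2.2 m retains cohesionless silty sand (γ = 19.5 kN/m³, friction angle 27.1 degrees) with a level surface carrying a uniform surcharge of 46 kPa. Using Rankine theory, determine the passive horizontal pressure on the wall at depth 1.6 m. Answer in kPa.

K_p = (1 + sin φ)/(1 − sin φ) = 2.673.
σ_v = γz + q = 19.5 × 1.6 + 46 = 77.20 kPa.
σ_h = K_p σ_v = 2.673 × 77.20 = 206.4 kPa.

206 kPa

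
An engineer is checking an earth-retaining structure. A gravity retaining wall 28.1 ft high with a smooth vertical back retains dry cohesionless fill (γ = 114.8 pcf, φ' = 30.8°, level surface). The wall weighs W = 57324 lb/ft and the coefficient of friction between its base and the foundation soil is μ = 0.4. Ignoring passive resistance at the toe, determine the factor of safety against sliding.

1.57

K_a = tan²(45° − 30.8°/2) = 0.3227.
P_a = ½K_aγH² = 0.5×0.3227×114.8×28.1² = 14630 lb/ft, acting at H/3 = 9.367 ft above the base.
FS_sliding = μW / P_a = 0.4×57324 / 14630 = 1.568.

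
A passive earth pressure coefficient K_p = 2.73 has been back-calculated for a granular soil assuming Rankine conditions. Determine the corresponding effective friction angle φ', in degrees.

K_p = (1+sin φ)/(1−sin φ) ⇒ sin φ = (K_p − 1)/(K_p + 1) = 0.4638.
φ = arcsin(0.4638) = 27.63°.

27.6°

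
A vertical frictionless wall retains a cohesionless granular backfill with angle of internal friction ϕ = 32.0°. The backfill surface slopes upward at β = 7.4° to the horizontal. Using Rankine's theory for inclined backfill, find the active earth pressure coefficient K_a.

K_a = cos β · (cos β − √(cos²β − cos²φ)) / (cos β + √(cos²β − cos²φ)).
cos β = 0.9917, cos φ = 0.8480, √(cos²β − cos²φ) = 0.5140.
K_a = 0.9917 × (0.9917 − 0.5140)/(0.9917 + 0.5140) = 0.3146.

0.315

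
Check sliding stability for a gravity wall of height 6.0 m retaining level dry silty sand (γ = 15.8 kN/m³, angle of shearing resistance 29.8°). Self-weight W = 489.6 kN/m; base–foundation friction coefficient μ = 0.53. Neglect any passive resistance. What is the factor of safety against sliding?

K_a = tan²(45° − 29.8°/2) = 0.3360.
P_a = ½K_aγH² = 0.5×0.3360×15.8×6.0² = 95.57 kN/m, acting at H/3 = 2.000 m above the base.
FS_sliding = μW / P_a = 0.53×489.6 / 95.57 = 2.715.

2.72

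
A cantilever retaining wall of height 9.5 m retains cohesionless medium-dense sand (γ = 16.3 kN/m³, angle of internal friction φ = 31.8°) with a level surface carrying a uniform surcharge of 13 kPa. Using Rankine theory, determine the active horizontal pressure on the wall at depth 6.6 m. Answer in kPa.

K_a = (1 − sin φ)/(1 + sin φ) = 0.3098.
σ_v = γz + q = 16.3 × 6.6 + 13 = 120.6 kPa.
σ_h = K_a σ_v = 0.3098 × 120.6 = 37.36 kPa.

37.4 kPa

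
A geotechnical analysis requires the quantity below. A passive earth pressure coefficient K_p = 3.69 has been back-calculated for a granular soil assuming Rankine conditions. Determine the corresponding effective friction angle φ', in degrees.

K_p = (1+sin φ)/(1−sin φ) ⇒ sin φ = (K_p − 1)/(K_p + 1) = 0.5736.
φ = arcsin(0.5736) = 35.00°.

35.0°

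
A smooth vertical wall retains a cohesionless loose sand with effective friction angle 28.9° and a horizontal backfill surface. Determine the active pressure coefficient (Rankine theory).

K_a = (1 − sin φ)/(1 + sin φ) = (1 − sin 28.9°)/(1 + sin 28.9°) = 0.3484.

0.348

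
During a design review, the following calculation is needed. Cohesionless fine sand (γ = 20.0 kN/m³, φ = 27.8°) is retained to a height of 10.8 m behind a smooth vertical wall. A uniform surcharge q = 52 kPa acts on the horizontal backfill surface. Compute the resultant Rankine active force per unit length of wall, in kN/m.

629 kN/m

K_a = tan²(45° − φ/2) = 0.3639.
Soil triangle: ½ K_a γ H² = 0.5×0.3639×20.0×10.8² = 424.4 kN/m.
Surcharge rectangle: K_a q H = 0.3639×52×10.8 = 204.4 kN/m.
Total = 424.4 + 204.4 = 628.8 kN/m.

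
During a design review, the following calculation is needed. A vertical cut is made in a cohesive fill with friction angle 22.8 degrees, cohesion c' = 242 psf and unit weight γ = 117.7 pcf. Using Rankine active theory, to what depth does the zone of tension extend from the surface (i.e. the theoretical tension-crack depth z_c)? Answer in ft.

K_a = tan²(45° − 22.8°/2) = 0.4414; √K_a = 0.6644.
The active pressure is zero where K_a γ z = 2c√K_a, so z_c = 2c/(γ√K_a) = 2×242/(117.7×0.6644) = 6.189 ft.

6.19 ft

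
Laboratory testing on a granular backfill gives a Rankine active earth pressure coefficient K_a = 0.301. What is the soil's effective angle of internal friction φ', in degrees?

32.5°

K_a = tan²(45° − φ/2) ⇒ 45° − φ/2 = arctan(√0.301) = 28.75°.
φ = 2(45° − 28.75°) = 32.50°.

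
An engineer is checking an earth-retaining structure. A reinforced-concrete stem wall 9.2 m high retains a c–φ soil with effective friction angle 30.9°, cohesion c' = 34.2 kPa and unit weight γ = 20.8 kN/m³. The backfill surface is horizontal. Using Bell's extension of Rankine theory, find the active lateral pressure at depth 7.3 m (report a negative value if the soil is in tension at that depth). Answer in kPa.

K_a = (1 − sin φ)/(1 + sin φ) = 0.3214.
σ_a = K_a γ z − 2c√K_a = 0.3214×20.8×7.3 − 2×34.2×0.5669 = 10.02 kPa.

10.0 kPa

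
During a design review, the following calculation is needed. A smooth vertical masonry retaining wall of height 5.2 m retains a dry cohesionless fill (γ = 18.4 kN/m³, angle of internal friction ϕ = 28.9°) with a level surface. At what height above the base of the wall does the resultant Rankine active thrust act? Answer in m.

K_a = 0.3484.
The pressure distribution is triangular, so the resultant acts at H/3 above the base = 5.2/3 = 1.733 m.

1.73 m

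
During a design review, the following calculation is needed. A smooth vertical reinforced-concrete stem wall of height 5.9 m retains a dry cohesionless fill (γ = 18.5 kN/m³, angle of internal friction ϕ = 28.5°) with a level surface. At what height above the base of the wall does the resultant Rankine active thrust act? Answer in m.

K_a = 0.3540.
The pressure distribution is triangular, so the resultant acts at H/3 above the base = 5.9/3 = 1.967 m.

1.97 m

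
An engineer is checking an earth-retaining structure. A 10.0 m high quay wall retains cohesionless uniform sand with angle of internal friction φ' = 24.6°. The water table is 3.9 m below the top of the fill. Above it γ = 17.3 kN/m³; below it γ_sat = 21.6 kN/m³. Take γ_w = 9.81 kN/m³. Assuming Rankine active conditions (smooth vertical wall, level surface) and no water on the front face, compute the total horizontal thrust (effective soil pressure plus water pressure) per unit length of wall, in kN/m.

497 kN/m

K_a = tan²(45° − φ/2) = 0.4121.
γ' = 21.6 − 9.81 = 11.79 kN/m³. Depth below WT = 6.1 m.
σ'_h at WT = K_a γ d_w = 27.81 kPa; at base = 27.81 + K_a γ' × 6.1 = 57.45 kPa.
P₁ (0–3.9 m) = ½×27.81×3.9 = 54.23. P₂ (3.9–10.0 m) = ½(27.81+57.45)×6.1 = 260.0.
P_w = ½ γ_w h₂² = 0.5×9.81×6.1² = 182.5. Total = 54.23+260.0+182.5 = 496.8 kN/m.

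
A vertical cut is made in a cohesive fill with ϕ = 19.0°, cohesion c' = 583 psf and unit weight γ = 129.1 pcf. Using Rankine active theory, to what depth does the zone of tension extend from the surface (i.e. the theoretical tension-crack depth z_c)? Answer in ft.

K_a = tan²(45° − 19.0°/2) = 0.5088; √K_a = 0.7133.
The active pressure is zero where K_a γ z = 2c√K_a, so z_c = 2c/(γ√K_a) = 2×583/(129.1×0.7133) = 12.66 ft.

12.7 ft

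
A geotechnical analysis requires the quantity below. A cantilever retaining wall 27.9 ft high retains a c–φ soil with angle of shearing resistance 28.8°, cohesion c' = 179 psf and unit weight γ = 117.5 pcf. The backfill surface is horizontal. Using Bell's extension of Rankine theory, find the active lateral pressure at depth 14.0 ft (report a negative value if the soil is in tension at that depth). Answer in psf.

364 psf

K_a = (1 − sin φ)/(1 + sin φ) = 0.3498.
σ_a = K_a γ z − 2c√K_a = 0.3498×117.5×14.0 − 2×179×0.5914 = 363.6 psf.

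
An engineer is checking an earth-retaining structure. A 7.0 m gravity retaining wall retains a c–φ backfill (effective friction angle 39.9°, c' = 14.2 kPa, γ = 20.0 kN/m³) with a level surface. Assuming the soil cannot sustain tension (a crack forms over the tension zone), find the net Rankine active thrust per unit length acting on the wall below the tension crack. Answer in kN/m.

34.3 kN/m

K_a = 0.2184; √K_a = 0.4674.
Tension-crack depth z_c = 2c/(γ√K_a) = 2×14.2/(20.0×0.4674) = 3.038 m.
σ_a at base = K_a γ H − 2c√K_a = 0.2184×20.0×7.0 − 2×14.2×0.4674 = 17.31 kPa.
P_a = ½ × 17.31 × (H − z_c) = 0.5×17.31×3.962 = 34.28 kN/m.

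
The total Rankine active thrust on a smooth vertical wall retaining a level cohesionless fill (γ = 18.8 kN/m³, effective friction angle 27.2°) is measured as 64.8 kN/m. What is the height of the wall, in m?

4.30 m

K_a = 0.3726. P_a = ½ K_a γ H² ⇒ H = √(2P_a/(K_a γ)).
H = √(2×64.8/(0.3726×18.8)) = 4.301 m.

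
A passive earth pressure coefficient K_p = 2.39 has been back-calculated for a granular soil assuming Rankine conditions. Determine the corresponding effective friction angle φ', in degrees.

24.2°

K_p = (1+sin φ)/(1−sin φ) ⇒ sin φ = (K_p − 1)/(K_p + 1) = 0.4100.
φ = arcsin(0.4100) = 24.21°.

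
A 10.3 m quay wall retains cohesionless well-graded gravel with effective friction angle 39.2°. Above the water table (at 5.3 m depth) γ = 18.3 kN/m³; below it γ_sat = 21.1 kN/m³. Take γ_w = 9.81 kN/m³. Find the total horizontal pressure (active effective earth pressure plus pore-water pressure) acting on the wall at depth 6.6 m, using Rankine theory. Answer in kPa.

K_a = (1 − sin φ)/(1 + sin φ) = 0.2255.
γ' = 21.1 − 9.81 = 11.29 kN/m³.
Effective vertical stress at 6.6 m: σ'_v = 18.3×5.3 + 11.29×1.30 = 111.7 kPa.
σ'_h = K_a σ'_v = 0.2255 × 111.7 = 25.18 kPa; u = γ_w × 1.30 = 12.75 kPa.
Total σ_h = 25.18 + 12.75 = 37.93 kPa.

37.9 kPa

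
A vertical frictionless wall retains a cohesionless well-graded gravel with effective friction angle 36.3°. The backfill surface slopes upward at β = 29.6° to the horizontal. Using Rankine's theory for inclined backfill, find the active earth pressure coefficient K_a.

K_a = cos β · (cos β − √(cos²β − cos²φ)) / (cos β + √(cos²β − cos²φ)).
cos β = 0.8695, cos φ = 0.8059, √(cos²β − cos²φ) = 0.3263.
K_a = 0.8695 × (0.8695 − 0.3263)/(0.8695 + 0.3263) = 0.3949.

0.395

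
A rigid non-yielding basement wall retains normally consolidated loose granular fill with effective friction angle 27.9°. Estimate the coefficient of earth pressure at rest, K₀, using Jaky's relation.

K₀ = 1 − sin φ' = 1 − sin 27.9° = 0.5321.

0.532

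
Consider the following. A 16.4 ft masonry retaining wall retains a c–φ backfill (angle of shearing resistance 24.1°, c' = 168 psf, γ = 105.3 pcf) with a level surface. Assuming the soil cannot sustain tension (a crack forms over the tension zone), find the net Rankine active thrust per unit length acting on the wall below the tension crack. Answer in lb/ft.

K_a = 0.4201; √K_a = 0.6482.
Tension-crack depth z_c = 2c/(γ√K_a) = 2×168/(105.3×0.6482) = 4.923 ft.
σ_a at base = K_a γ H − 2c√K_a = 0.4201×105.3×16.4 − 2×168×0.6482 = 507.7 psf.
P_a = ½ × 507.7 × (H − z_c) = 0.5×507.7×11.48 = 2914 lb/ft.

2910 lb/ft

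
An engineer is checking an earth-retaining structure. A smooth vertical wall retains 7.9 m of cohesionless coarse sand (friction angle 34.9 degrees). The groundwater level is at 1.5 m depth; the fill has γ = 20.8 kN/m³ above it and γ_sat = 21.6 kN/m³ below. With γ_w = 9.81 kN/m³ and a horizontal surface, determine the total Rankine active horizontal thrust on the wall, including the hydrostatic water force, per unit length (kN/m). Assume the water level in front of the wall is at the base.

327 kN/m

K_a = tan²(45° − φ/2) = 0.2721.
γ' = 21.6 − 9.81 = 11.79 kN/m³. Depth below WT = 6.4 m.
σ'_h at WT = K_a γ d_w = 8.491 kPa; at base = 8.491 + K_a γ' × 6.4 = 29.03 kPa.
P₁ (0–1.5 m) = ½×8.491×1.5 = 6.368. P₂ (1.5–7.9 m) = ½(8.491+29.03)×6.4 = 120.1.
P_w = ½ γ_w h₂² = 0.5×9.81×6.4² = 200.9. Total = 6.368+120.1+200.9 = 327.3 kN/m.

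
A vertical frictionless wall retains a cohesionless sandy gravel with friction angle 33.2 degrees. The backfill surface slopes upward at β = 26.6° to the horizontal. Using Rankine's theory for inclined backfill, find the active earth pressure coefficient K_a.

0.428

K_a = cos β · (cos β − √(cos²β − cos²φ)) / (cos β + √(cos²β − cos²φ)).
cos β = 0.8942, cos φ = 0.8368, √(cos²β − cos²φ) = 0.3152.
K_a = 0.8942 × (0.8942 − 0.3152)/(0.8942 + 0.3152) = 0.4281.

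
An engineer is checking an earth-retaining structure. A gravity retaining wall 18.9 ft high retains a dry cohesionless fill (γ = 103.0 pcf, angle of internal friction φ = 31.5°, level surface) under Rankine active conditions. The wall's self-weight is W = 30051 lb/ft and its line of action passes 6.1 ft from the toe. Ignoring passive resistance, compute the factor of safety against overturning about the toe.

5.04

K_a = tan²(45° − 31.5°/2) = 0.3136.
P_a = ½K_aγH² = 0.5×0.3136×103.0×18.9² = 5770 lb/ft, acting at H/3 = 6.300 ft above the base.
Overturning moment M_o = P_a × H/3 = 5770 × 6.300 = 36350.
Resisting moment M_r = W × 6.1 = 30051 × 6.1 = 183300.
FS_overturning = M_r/M_o = 183300/36350 = 5.043.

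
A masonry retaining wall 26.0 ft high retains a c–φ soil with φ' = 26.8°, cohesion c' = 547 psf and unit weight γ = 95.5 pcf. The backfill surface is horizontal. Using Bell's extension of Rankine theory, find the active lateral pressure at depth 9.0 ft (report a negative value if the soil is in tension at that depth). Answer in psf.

-348 psf

K_a = (1 − sin φ)/(1 + sin φ) = 0.3785.
σ_a = K_a γ z − 2c√K_a = 0.3785×95.5×9.0 − 2×547×0.6152 = -347.7 psf.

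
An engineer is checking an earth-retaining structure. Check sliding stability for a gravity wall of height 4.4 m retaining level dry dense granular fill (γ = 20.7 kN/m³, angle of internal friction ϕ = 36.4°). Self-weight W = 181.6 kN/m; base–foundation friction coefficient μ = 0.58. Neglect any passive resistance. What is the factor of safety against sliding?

2.06

K_a = tan²(45° − 36.4°/2) = 0.2552.
P_a = ½K_aγH² = 0.5×0.2552×20.7×4.4² = 51.13 kN/m, acting at H/3 = 1.467 m above the base.
FS_sliding = μW / P_a = 0.58×181.6 / 51.13 = 2.060.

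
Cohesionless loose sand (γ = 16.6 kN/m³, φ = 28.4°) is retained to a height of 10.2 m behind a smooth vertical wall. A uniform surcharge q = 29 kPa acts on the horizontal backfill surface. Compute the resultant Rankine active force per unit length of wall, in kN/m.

412 kN/m

K_a = tan²(45° − φ/2) = 0.3554.
Soil triangle: ½ K_a γ H² = 0.5×0.3554×16.6×10.2² = 306.9 kN/m.
Surcharge rectangle: K_a q H = 0.3554×29×10.2 = 105.1 kN/m.
Total = 306.9 + 105.1 = 412.0 kN/m.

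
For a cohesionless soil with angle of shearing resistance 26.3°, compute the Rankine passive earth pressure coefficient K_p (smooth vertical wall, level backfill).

K_p = (1 + sin φ)/(1 − sin φ) = tan²(45° + 26.3°/2) = 2.591.

2.59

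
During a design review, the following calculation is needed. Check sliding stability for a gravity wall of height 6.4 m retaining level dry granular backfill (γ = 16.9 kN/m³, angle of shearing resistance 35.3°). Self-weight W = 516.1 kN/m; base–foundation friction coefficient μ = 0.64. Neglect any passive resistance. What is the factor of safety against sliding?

3.57

K_a = tan²(45° − 35.3°/2) = 0.2675.
P_a = ½K_aγH² = 0.5×0.2675×16.9×6.4² = 92.60 kN/m, acting at H/3 = 2.133 m above the base.
FS_sliding = μW / P_a = 0.64×516.1 / 92.60 = 3.567.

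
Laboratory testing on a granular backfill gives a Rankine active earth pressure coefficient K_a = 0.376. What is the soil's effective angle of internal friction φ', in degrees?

27.0°

K_a = tan²(45° − φ/2) ⇒ 45° − φ/2 = arctan(√0.376) = 31.52°.
φ = 2(45° − 31.52°) = 26.97°.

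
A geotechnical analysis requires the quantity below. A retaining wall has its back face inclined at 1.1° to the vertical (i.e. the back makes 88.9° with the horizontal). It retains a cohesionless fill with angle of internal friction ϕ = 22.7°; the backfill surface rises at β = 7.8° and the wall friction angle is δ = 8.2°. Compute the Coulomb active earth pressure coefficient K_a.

0.469

K_a = sin²(α+φ) / [sin²α · sin(α−δ) · (1 + √{sin(φ+δ)sin(φ−β) / (sin(α−δ)sin(α+β))})²].
With α = 88.9°, φ = 22.7°, δ = 8.2°, β = 7.8°: K_a = 0.4689.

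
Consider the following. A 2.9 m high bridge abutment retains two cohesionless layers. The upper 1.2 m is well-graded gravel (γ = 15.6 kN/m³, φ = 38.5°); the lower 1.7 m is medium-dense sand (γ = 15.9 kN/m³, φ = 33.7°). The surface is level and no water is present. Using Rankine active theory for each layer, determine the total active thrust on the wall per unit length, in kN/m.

K_a1 = tan²(45°−38.5°/2) = 0.2327; K_a2 = tan²(45°−33.7°/2) = 0.2863.
Layer 1: σ at base = K_a1 γ₁ h₁ = 4.355 kPa; P₁ = ½×4.355×1.2 = 2.613.
Layer 2: σ_v at top = γ₁h₁ = 18.72; σ_h top = K_a2×18.72 = 5.360; σ_h base = K_a2×(18.72+15.9×1.7) = 13.10.
P₂ = ½(5.360+13.10)×1.7 = 15.69. Total P_a = 2.613+15.69 = 18.30 kN/m.

18.3 kN/m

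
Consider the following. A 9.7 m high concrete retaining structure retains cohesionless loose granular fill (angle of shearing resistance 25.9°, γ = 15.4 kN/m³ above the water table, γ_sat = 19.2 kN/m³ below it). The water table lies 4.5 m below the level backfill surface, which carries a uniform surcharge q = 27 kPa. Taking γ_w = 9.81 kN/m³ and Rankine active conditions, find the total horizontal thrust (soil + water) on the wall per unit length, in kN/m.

487 kN/m

K_a = tan²(45° − φ/2) = 0.3920.
γ' = 19.2 − 9.81 = 9.390 kN/m³. h₂ = H − d_w = 5.2 m.
σ'_h: at surface K_a·q = 10.58; at WT K_a(q+γd_w) = 37.75; at base K_a(q+γd_w+γ'h₂) = 56.89 kPa.
P₁ = ½(10.58+37.75)×4.5 = 108.7; P₂ = ½(37.75+56.89)×5.2 = 246.1; P_w = ½γ_w h₂² = 132.6.
Total = 108.7+246.1+132.6 = 487.4 kN/m.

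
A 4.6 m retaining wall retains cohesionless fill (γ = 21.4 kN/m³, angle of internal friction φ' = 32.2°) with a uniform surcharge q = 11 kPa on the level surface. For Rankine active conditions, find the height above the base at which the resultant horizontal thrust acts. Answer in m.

1.67 m

K_a = 0.3047.
Triangular part P₁ = ½K_aγH² = 69.00 at H/3 = 1.533 m; rectangular part P₂ = K_a q H = 15.42 at H/2 = 2.300 m.
ȳ = (P₁·1.533 + P₂·2.300)/(P₁+P₂) = 1.673 m.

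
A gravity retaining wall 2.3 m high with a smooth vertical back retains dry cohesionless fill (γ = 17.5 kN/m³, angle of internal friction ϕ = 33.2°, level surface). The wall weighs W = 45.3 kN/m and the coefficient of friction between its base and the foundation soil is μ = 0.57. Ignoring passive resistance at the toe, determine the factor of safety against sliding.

K_a = tan²(45° − 33.2°/2) = 0.2924.
P_a = ½K_aγH² = 0.5×0.2924×17.5×2.3² = 13.53 kN/m, acting at H/3 = 0.7667 m above the base.
FS_sliding = μW / P_a = 0.57×45.3 / 13.53 = 1.908.

1.91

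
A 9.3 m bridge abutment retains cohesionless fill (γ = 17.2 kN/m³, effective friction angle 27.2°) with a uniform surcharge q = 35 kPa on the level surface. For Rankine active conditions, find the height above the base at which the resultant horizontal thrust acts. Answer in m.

K_a = 0.3726.
Triangular part P₁ = ½K_aγH² = 277.1 at H/3 = 3.100 m; rectangular part P₂ = K_a q H = 121.3 at H/2 = 4.650 m.
ȳ = (P₁·3.100 + P₂·4.650)/(P₁+P₂) = 3.572 m.

3.57 m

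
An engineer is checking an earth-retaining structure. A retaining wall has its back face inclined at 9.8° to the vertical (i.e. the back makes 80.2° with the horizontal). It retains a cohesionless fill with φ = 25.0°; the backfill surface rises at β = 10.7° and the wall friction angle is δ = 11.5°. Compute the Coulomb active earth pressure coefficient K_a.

K_a = sin²(α+φ) / [sin²α · sin(α−δ) · (1 + √{sin(φ+δ)sin(φ−β) / (sin(α−δ)sin(α+β))})²].
With α = 80.2°, φ = 25.0°, δ = 11.5°, β = 10.7°: K_a = 0.5273.

0.527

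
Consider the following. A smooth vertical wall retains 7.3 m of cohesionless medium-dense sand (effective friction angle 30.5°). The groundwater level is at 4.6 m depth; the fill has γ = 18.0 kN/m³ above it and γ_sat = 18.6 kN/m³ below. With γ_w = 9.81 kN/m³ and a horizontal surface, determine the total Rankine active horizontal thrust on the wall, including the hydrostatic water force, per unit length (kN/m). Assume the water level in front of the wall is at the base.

181 kN/m

K_a = tan²(45° − φ/2) = 0.3267.
γ' = 18.6 − 9.81 = 8.790 kN/m³. Depth below WT = 2.7 m.
σ'_h at WT = K_a γ d_w = 27.05 kPa; at base = 27.05 + K_a γ' × 2.7 = 34.80 kPa.
P₁ (0–4.6 m) = ½×27.05×4.6 = 62.21. P₂ (4.6–7.3 m) = ½(27.05+34.80)×2.7 = 83.50.
P_w = ½ γ_w h₂² = 0.5×9.81×2.7² = 35.76. Total = 62.21+83.50+35.76 = 181.5 kN/m.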